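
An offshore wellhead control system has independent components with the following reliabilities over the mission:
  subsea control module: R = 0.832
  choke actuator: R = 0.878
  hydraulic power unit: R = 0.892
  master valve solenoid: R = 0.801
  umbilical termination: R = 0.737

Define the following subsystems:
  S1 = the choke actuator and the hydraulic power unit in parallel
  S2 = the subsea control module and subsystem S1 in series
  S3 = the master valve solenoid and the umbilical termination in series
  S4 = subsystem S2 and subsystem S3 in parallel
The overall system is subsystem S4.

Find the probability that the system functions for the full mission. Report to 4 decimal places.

Parallel (choke actuator and hydraulic power unit): 1 − (1 − 0.878000)(1 − 0.892000) = 0.986824
Series (subsea control module and [0.986824]): 0.832000 × 0.986824 = 0.821038
Series (master valve solenoid and umbilical termination): 0.801000 × 0.737000 = 0.590337
Parallel ([0.821038] and [0.590337]): 1 − (1 − 0.821038)(1 − 0.590337) = 0.9267

0.9267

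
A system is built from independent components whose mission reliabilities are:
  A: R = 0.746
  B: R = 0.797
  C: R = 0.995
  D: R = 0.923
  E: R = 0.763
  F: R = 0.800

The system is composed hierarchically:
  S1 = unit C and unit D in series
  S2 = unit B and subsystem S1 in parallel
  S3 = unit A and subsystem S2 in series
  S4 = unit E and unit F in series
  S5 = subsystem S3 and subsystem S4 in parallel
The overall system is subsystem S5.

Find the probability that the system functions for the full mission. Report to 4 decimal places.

0.8962

Series (C and D): 0.995000 × 0.923000 = 0.918385
Parallel (B and [0.918385]): 1 − (1 − 0.797000)(1 − 0.918385) = 0.983432
Series (A and [0.983432]): 0.746000 × 0.983432 = 0.733640
Series (E and F): 0.763000 × 0.800000 = 0.610400
Parallel ([0.733640] and [0.610400]): 1 − (1 − 0.733640)(1 − 0.610400) = 0.8962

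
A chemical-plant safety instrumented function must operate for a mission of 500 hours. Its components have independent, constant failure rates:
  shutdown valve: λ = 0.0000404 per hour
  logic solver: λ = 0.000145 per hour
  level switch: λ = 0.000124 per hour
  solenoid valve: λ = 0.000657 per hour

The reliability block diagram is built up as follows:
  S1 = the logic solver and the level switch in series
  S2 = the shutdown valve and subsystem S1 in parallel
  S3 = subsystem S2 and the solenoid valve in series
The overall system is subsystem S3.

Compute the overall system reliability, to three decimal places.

R(shutdown valve) = exp(−0.0000404 × 500) = 0.98000
R(logic solver) = exp(−0.000145 × 500) = 0.93007
R(level switch) = exp(−0.000124 × 500) = 0.93988
R(solenoid valve) = exp(−0.000657 × 500) = 0.72000
Series (logic solver and level switch): 0.93007 × 0.93988 = 0.87415
Parallel (shutdown valve and [0.87415]): 1 − (1 − 0.98000)(1 − 0.87415) = 0.99748
Series ([0.99748] and solenoid valve): 0.99748 × 0.72000 = 0.718

0.718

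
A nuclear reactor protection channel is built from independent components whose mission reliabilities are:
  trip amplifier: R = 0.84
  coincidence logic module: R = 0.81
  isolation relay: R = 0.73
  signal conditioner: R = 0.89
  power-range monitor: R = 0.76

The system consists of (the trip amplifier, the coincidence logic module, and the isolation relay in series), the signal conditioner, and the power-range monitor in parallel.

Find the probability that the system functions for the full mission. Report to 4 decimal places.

Series (trip amplifier, coincidence logic module, and isolation relay): 0.840000 × 0.810000 × 0.730000 = 0.496692
Parallel ([0.496692], signal conditioner, and power-range monitor): 1 − (1 − 0.496692)(1 − 0.890000)(1 − 0.760000) = 0.9867

0.9867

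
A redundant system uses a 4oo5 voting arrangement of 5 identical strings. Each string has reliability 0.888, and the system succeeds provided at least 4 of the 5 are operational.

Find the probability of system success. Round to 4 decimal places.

R = Σ_{i=4}^{5} C(5,i) p^i (1−p)^{5−i} with p = 0.888
C(5,4)·0.888^4·0.112^1 = 0.348209
C(5,5)·0.888^5·0.112^0 = 0.552160
Sum = 0.9004

0.9004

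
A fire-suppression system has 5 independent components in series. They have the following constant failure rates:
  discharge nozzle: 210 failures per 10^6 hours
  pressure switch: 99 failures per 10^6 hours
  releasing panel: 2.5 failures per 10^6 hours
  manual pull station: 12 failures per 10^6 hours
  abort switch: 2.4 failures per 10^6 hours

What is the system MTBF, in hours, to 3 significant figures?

3070

Series of exponential components: λ_sys = Σ λ_i
λ_sys = 0.00021 + 0.000099 + 0.0000025 + 0.000012 + 0.0000024 = 3.2590e-04 /h
MTBF = 1 / λ_sys = 3070 h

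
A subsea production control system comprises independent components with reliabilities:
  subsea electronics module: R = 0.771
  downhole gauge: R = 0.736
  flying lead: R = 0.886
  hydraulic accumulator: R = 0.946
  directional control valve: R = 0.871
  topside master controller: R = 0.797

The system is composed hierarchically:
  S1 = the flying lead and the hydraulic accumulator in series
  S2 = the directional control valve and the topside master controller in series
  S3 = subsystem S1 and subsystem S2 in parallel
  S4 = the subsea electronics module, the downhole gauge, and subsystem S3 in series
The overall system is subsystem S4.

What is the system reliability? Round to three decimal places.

Series (flying lead and hydraulic accumulator): 0.88600 × 0.94600 = 0.83816
Series (directional control valve and topside master controller): 0.87100 × 0.79700 = 0.69419
Parallel ([0.83816] and [0.69419]): 1 − (1 − 0.83816)(1 − 0.69419) = 0.95051
Series (subsea electronics module, downhole gauge, and [0.95051]): 0.77100 × 0.73600 × 0.95051 = 0.539

0.539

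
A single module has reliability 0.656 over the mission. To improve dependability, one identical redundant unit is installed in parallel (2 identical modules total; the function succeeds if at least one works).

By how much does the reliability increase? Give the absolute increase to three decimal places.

R_before = 0.656
R_after = 1 − (1 − 0.656)^2 = 0.882
ΔR = 0.882 − 0.656 = 0.226

0.226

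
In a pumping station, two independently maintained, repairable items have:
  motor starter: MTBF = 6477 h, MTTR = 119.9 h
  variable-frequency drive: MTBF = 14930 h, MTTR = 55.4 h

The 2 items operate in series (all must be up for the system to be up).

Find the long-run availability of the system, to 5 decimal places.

0.97820

A(motor starter) = MTBF/(MTBF+MTTR) = 6477/(6477+119.9) = 0.981825
A(variable-frequency drive) = MTBF/(MTBF+MTTR) = 14930/(14930+55.4) = 0.996303
Series availability: 0.981825 × 0.996303 = 0.97820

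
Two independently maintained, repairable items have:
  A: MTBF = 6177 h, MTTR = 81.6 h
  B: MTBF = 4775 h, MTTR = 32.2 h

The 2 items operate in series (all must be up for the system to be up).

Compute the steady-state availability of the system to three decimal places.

A(A) = MTBF/(MTBF+MTTR) = 6177/(6177+81.6) = 0.986962
A(B) = MTBF/(MTBF+MTTR) = 4775/(4775+32.2) = 0.993302
Series availability: 0.986962 × 0.993302 = 0.980

0.980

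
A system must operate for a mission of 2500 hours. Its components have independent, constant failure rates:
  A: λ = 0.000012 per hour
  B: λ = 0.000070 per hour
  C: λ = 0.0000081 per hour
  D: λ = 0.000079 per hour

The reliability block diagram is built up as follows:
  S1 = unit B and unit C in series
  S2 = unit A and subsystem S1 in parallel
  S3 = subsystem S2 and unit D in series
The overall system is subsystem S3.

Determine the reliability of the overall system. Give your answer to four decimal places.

0.8165

R(A) = exp(−0.000012 × 2500) = 0.970446
R(B) = exp(−0.000070 × 2500) = 0.839457
R(C) = exp(−0.0000081 × 2500) = 0.979954
R(D) = exp(−0.000079 × 2500) = 0.820780
Series (B and C): 0.839457 × 0.979954 = 0.822629
Parallel (A and [0.822629]): 1 − (1 − 0.970446)(1 − 0.822629) = 0.994758
Series ([0.994758] and D): 0.994758 × 0.820780 = 0.8165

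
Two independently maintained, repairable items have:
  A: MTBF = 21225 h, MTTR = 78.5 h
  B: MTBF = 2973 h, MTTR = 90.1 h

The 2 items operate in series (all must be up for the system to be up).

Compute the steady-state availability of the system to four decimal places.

0.9670

A(A) = MTBF/(MTBF+MTTR) = 21225/(21225+78.5) = 0.996315
A(B) = MTBF/(MTBF+MTTR) = 2973/(2973+90.1) = 0.970585
Series availability: 0.996315 × 0.970585 = 0.9670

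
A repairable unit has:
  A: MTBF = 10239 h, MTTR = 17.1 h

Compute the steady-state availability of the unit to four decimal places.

A(A) = MTBF/(MTBF+MTTR) = 10239/(10239+17.1) = 0.9983

0.9983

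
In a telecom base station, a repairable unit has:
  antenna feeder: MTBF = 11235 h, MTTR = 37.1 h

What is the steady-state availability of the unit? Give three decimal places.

0.997

A(antenna feeder) = MTBF/(MTBF+MTTR) = 11235/(11235+37.1) = 0.997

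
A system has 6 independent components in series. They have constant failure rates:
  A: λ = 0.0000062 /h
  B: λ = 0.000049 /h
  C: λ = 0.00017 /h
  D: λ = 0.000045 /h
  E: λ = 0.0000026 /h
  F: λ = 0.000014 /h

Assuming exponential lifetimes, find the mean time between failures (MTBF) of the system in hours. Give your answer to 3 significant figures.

3490

Series of exponential components: λ_sys = Σ λ_i
λ_sys = 0.0000062 + 0.000049 + 0.00017 + 0.000045 + 0.0000026 + 0.000014 = 2.8680e-04 /h
MTBF = 1 / λ_sys = 3490 h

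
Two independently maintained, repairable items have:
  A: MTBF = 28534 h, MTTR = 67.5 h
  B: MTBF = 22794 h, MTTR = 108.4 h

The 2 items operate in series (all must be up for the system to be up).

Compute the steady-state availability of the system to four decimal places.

0.9929

A(A) = MTBF/(MTBF+MTTR) = 28534/(28534+67.5) = 0.997640
A(B) = MTBF/(MTBF+MTTR) = 22794/(22794+108.4) = 0.995267
Series availability: 0.997640 × 0.995267 = 0.9929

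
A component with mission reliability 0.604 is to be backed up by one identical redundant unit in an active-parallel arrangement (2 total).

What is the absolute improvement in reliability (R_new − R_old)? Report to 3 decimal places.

0.239

R_before = 0.604
R_after = 1 − (1 − 0.604)^2 = 0.843
ΔR = 0.843 − 0.604 = 0.239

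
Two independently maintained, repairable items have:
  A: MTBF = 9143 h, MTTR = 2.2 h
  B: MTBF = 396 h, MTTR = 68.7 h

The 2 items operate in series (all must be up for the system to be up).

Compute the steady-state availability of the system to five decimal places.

0.85196

A(A) = MTBF/(MTBF+MTTR) = 9143/(9143+2.2) = 0.999759
A(B) = MTBF/(MTBF+MTTR) = 396/(396+68.7) = 0.852163
Series availability: 0.999759 × 0.852163 = 0.85196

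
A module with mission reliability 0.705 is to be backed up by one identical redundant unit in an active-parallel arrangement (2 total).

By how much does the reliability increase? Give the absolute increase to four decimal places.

0.2080

R_before = 0.705
R_after = 1 − (1 − 0.705)^2 = 0.9130
ΔR = 0.9130 − 0.705 = 0.2080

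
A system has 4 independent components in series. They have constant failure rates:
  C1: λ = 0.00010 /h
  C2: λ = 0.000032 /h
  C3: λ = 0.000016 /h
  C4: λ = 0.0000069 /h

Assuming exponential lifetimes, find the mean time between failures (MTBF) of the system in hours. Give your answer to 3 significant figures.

Series of exponential components: λ_sys = Σ λ_i
λ_sys = 0.00010 + 0.000032 + 0.000016 + 0.0000069 = 1.5490e-04 /h
MTBF = 1 / λ_sys = 6460 h

6460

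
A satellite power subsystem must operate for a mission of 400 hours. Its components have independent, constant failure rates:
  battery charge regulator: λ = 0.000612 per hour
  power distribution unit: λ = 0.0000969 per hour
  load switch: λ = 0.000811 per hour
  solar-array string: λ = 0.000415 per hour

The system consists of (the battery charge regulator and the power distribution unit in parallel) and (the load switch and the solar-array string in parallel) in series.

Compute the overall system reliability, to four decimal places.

R(battery charge regulator) = exp(−0.000612 × 400) = 0.782861
R(power distribution unit) = exp(−0.0000969 × 400) = 0.961982
R(load switch) = exp(−0.000811 × 400) = 0.722961
R(solar-array string) = exp(−0.000415 × 400) = 0.847046
Parallel (battery charge regulator and power distribution unit): 1 − (1 − 0.782861)(1 − 0.961982) = 0.991745
Parallel (load switch and solar-array string): 1 − (1 − 0.722961)(1 − 0.847046) = 0.957626
Series ([0.991745] and [0.957626]): 0.991745 × 0.957626 = 0.9497

0.9497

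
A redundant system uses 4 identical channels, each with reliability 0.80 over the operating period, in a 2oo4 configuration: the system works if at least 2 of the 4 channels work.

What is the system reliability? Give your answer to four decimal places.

R = Σ_{i=2}^{4} C(4,i) p^i (1−p)^{4−i} with p = 0.80
C(4,2)·0.80^2·0.20^2 = 0.153600
C(4,3)·0.80^3·0.20^1 = 0.409600
C(4,4)·0.80^4·0.20^0 = 0.409600
Sum = 0.9728

0.9728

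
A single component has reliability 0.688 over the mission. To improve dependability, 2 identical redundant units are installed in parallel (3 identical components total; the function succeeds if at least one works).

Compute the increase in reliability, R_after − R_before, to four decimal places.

R_before = 0.688
R_after = 1 − (1 − 0.688)^3 = 0.9696
ΔR = 0.9696 − 0.688 = 0.2816

0.2816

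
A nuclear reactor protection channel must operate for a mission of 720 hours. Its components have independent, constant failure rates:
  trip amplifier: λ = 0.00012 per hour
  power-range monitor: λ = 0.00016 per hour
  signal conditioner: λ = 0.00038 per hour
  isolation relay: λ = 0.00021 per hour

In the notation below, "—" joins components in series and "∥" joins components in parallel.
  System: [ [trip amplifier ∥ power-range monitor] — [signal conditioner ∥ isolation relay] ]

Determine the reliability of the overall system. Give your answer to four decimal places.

0.9577

R(trip amplifier) = exp(−0.00012 × 720) = 0.917227
R(power-range monitor) = exp(−0.00016 × 720) = 0.891188
R(signal conditioner) = exp(−0.00038 × 720) = 0.760636
R(isolation relay) = exp(−0.00021 × 720) = 0.859676
Parallel (trip amplifier and power-range monitor): 1 − (1 − 0.917227)(1 − 0.891188) = 0.990993
Parallel (signal conditioner and isolation relay): 1 − (1 − 0.760636)(1 − 0.859676) = 0.966411
Series ([0.990993] and [0.966411]): 0.990993 × 0.966411 = 0.9577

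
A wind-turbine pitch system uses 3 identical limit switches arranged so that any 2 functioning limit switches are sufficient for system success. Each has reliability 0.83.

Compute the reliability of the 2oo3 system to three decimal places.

0.923

R = Σ_{i=2}^{3} C(3,i) p^i (1−p)^{3−i} with p = 0.83
C(3,2)·0.83^2·0.17^1 = 0.35134
C(3,3)·0.83^3·0.17^0 = 0.57179
Sum = 0.923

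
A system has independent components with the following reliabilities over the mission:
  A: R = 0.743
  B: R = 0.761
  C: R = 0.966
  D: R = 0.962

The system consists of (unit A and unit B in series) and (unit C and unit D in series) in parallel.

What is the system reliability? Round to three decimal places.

Series (A and B): 0.74300 × 0.76100 = 0.56542
Series (C and D): 0.96600 × 0.96200 = 0.92929
Parallel ([0.56542] and [0.92929]): 1 − (1 − 0.56542)(1 − 0.92929) = 0.969

0.969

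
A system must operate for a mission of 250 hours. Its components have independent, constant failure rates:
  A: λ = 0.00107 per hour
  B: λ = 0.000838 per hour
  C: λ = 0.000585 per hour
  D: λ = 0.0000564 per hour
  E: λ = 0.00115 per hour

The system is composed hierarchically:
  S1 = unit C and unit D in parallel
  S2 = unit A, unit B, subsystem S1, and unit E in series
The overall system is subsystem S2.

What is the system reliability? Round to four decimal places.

0.4647

R(A) = exp(−0.00107 × 250) = 0.765290
R(B) = exp(−0.000838 × 250) = 0.810990
R(C) = exp(−0.000585 × 250) = 0.863942
R(D) = exp(−0.0000564 × 250) = 0.985999
R(E) = exp(−0.00115 × 250) = 0.750137
Parallel (C and D): 1 − (1 − 0.863942)(1 − 0.985999) = 0.998095
Series (A, B, [0.998095], and E): 0.765290 × 0.810990 × 0.998095 × 0.750137 = 0.4647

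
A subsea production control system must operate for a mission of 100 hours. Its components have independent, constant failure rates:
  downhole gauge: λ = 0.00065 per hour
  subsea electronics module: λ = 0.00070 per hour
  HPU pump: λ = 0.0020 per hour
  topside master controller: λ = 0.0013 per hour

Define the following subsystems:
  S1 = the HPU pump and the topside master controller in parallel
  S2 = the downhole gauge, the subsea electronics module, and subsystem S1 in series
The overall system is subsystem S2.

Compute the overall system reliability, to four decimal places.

0.8544

R(downhole gauge) = exp(−0.00065 × 100) = 0.937067
R(subsea electronics module) = exp(−0.00070 × 100) = 0.932394
R(HPU pump) = exp(−0.0020 × 100) = 0.818731
R(topside master controller) = exp(−0.0013 × 100) = 0.878095
Parallel (HPU pump and topside master controller): 1 − (1 − 0.818731)(1 − 0.878095) = 0.977902
Series (downhole gauge, subsea electronics module, and [0.977902]): 0.937067 × 0.932394 × 0.977902 = 0.8544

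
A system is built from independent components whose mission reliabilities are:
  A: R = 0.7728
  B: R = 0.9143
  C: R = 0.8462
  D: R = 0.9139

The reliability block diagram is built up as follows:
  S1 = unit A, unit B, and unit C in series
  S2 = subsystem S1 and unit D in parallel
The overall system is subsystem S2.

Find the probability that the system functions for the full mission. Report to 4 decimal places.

Series (A, B, and C): 0.772800 × 0.914300 × 0.846200 = 0.597900
Parallel ([0.597900] and D): 1 − (1 − 0.597900)(1 − 0.913900) = 0.9654

0.9654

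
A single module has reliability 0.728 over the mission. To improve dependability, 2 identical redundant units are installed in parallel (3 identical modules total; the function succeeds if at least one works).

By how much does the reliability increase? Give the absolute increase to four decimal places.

R_before = 0.728
R_after = 1 − (1 − 0.728)^3 = 0.9799
ΔR = 0.9799 − 0.728 = 0.2519

0.2519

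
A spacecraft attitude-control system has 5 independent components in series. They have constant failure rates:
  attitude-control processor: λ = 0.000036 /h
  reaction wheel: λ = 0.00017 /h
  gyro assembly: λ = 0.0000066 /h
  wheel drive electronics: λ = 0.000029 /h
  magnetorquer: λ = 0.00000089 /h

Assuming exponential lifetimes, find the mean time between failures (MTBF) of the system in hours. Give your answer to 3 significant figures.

Series of exponential components: λ_sys = Σ λ_i
λ_sys = 0.000036 + 0.00017 + 0.0000066 + 0.000029 + 0.00000089 = 2.4249e-04 /h
MTBF = 1 / λ_sys = 4120 h

4120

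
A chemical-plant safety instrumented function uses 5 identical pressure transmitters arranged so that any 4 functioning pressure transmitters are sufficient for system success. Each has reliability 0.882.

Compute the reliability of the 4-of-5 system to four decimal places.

R = Σ_{i=4}^{5} C(5,i) p^i (1−p)^{5−i} with p = 0.882
C(5,4)·0.882^4·0.118^1 = 0.357048
C(5,5)·0.882^5·0.118^0 = 0.533756
Sum = 0.8908

0.8908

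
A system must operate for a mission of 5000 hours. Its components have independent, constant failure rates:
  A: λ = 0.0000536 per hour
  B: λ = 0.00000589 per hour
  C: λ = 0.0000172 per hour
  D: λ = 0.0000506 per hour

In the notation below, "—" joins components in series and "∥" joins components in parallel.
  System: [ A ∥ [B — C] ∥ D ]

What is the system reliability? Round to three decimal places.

R(A) = exp(−0.0000536 × 5000) = 0.76491
R(B) = exp(−0.00000589 × 5000) = 0.97098
R(C) = exp(−0.0000172 × 5000) = 0.91759
R(D) = exp(−0.0000506 × 5000) = 0.77647
Series (B and C): 0.97098 × 0.91759 = 0.89096
Parallel (A, [0.89096], and D): 1 − (1 − 0.76491)(1 − 0.89096)(1 − 0.77647) = 0.994

0.994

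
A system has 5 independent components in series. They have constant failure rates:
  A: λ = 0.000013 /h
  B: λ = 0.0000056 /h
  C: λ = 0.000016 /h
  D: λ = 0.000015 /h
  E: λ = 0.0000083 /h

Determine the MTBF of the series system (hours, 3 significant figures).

17300

Series of exponential components: λ_sys = Σ λ_i
λ_sys = 0.000013 + 0.0000056 + 0.000016 + 0.000015 + 0.0000083 = 5.7900e-05 /h
MTBF = 1 / λ_sys = 17300 h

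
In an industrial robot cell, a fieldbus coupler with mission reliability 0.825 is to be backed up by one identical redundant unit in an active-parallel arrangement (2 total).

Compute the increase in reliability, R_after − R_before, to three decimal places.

0.144

R_before = 0.825
R_after = 1 − (1 − 0.825)^2 = 0.969
ΔR = 0.969 − 0.825 = 0.144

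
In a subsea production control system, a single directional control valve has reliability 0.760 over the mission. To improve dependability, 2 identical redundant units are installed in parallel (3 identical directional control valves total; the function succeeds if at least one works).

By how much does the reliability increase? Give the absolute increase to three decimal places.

0.226

R_before = 0.760
R_after = 1 − (1 − 0.760)^3 = 0.986
ΔR = 0.986 − 0.760 = 0.226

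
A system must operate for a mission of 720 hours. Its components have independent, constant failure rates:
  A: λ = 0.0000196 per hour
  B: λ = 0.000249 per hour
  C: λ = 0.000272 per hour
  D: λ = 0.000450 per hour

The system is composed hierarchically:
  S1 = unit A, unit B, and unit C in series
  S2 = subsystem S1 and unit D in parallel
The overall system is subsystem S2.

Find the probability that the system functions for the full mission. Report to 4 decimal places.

0.9108

R(A) = exp(−0.0000196 × 720) = 0.985987
R(B) = exp(−0.000249 × 720) = 0.835872
R(C) = exp(−0.000272 × 720) = 0.822144
R(D) = exp(−0.000450 × 720) = 0.723250
Series (A, B, and C): 0.985987 × 0.835872 × 0.822144 = 0.677577
Parallel ([0.677577] and D): 1 − (1 − 0.677577)(1 − 0.723250) = 0.9108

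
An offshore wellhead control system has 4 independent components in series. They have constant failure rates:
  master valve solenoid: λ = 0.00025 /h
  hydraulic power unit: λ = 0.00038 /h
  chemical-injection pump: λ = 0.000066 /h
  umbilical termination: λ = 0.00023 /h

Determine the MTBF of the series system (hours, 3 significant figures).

Series of exponential components: λ_sys = Σ λ_i
λ_sys = 0.00025 + 0.00038 + 0.000066 + 0.00023 = 9.2600e-04 /h
MTBF = 1 / λ_sys = 1080 h

1080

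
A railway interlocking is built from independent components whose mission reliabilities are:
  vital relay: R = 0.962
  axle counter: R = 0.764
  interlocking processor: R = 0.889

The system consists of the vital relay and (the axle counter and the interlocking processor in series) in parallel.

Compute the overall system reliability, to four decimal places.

0.9878

Series (axle counter and interlocking processor): 0.764000 × 0.889000 = 0.679196
Parallel (vital relay and [0.679196]): 1 − (1 − 0.962000)(1 − 0.679196) = 0.9878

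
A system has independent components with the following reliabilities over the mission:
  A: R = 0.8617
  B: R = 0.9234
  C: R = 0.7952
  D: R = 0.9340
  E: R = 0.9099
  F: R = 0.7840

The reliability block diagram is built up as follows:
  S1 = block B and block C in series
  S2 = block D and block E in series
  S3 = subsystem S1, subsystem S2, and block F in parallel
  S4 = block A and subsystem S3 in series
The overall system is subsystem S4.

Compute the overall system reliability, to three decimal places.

0.854

Series (B and C): 0.92340 × 0.79520 = 0.73429
Series (D and E): 0.93400 × 0.90990 = 0.84985
Parallel ([0.73429], [0.84985], and F): 1 − (1 − 0.73429)(1 − 0.84985)(1 − 0.78400) = 0.99138
Series (A and [0.99138]): 0.86170 × 0.99138 = 0.854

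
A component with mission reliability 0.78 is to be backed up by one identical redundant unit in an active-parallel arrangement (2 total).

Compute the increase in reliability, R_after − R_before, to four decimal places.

R_before = 0.78
R_after = 1 − (1 − 0.78)^2 = 0.9516
ΔR = 0.9516 − 0.78 = 0.1716

0.1716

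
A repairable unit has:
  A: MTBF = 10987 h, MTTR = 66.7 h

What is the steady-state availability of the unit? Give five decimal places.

0.99397

A(A) = MTBF/(MTBF+MTTR) = 10987/(10987+66.7) = 0.99397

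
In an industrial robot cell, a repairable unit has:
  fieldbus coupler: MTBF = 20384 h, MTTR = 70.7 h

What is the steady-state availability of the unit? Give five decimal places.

0.99654

A(fieldbus coupler) = MTBF/(MTBF+MTTR) = 20384/(20384+70.7) = 0.99654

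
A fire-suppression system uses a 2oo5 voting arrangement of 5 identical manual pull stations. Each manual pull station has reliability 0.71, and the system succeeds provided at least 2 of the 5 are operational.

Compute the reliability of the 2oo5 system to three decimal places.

R = Σ_{i=2}^{5} C(5,i) p^i (1−p)^{5−i} with p = 0.71
C(5,2)·0.71^2·0.29^3 = 0.12294
C(5,3)·0.71^3·0.29^2 = 0.30100
C(5,4)·0.71^4·0.29^1 = 0.36847
C(5,5)·0.71^5·0.29^0 = 0.18042
Sum = 0.973

0.973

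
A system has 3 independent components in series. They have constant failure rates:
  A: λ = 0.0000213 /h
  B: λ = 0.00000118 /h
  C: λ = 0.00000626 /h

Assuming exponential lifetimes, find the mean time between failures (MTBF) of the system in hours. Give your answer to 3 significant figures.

34800

Series of exponential components: λ_sys = Σ λ_i
λ_sys = 0.0000213 + 0.00000118 + 0.00000626 = 2.8740e-05 /h
MTBF = 1 / λ_sys = 34800 h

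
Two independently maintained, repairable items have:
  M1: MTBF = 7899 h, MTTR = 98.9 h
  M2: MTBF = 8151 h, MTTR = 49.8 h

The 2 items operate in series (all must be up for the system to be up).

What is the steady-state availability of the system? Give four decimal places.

0.9816

A(M1) = MTBF/(MTBF+MTTR) = 7899/(7899+98.9) = 0.987634
A(M2) = MTBF/(MTBF+MTTR) = 8151/(8151+49.8) = 0.993927
Series availability: 0.987634 × 0.993927 = 0.9816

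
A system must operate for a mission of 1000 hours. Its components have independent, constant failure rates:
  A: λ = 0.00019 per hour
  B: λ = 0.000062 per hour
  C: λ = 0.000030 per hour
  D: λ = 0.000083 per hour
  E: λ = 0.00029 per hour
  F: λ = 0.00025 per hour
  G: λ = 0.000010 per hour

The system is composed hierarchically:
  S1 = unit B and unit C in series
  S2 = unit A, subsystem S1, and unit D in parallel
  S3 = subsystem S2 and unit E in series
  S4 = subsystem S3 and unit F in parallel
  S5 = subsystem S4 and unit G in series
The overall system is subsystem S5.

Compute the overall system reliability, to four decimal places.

R(A) = exp(−0.00019 × 1000) = 0.826959
R(B) = exp(−0.000062 × 1000) = 0.939883
R(C) = exp(−0.000030 × 1000) = 0.970446
R(D) = exp(−0.000083 × 1000) = 0.920351
R(E) = exp(−0.00029 × 1000) = 0.748264
R(F) = exp(−0.00025 × 1000) = 0.778801
R(G) = exp(−0.000010 × 1000) = 0.990050
Series (B and C): 0.939883 × 0.970446 = 0.912106
Parallel (A, [0.912106], and D): 1 − (1 − 0.826959)(1 − 0.912106)(1 − 0.920351) = 0.998789
Series ([0.998789] and E): 0.998789 × 0.748264 = 0.747358
Parallel ([0.747358] and F): 1 − (1 − 0.747358)(1 − 0.778801) = 0.944116
Series ([0.944116] and G): 0.944116 × 0.990050 = 0.9347

0.9347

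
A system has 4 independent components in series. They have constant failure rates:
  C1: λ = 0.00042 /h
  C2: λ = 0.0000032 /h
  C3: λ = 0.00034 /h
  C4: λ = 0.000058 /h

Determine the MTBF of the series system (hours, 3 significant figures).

Series of exponential components: λ_sys = Σ λ_i
λ_sys = 0.00042 + 0.0000032 + 0.00034 + 0.000058 = 8.2120e-04 /h
MTBF = 1 / λ_sys = 1220 h

1220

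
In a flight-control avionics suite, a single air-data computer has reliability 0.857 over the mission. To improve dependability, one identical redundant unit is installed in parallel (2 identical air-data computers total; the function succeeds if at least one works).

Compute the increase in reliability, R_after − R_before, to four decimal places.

R_before = 0.857
R_after = 1 − (1 − 0.857)^2 = 0.9796
ΔR = 0.9796 − 0.857 = 0.1226

0.1226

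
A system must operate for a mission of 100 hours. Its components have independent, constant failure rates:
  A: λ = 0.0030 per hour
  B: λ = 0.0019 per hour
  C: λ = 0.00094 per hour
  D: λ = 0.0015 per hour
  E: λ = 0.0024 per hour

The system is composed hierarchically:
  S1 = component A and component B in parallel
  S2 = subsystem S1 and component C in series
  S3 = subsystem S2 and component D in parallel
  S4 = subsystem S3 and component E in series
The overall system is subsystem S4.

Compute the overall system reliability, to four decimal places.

0.7723

R(A) = exp(−0.0030 × 100) = 0.740818
R(B) = exp(−0.0019 × 100) = 0.826959
R(C) = exp(−0.00094 × 100) = 0.910283
R(D) = exp(−0.0015 × 100) = 0.860708
R(E) = exp(−0.0024 × 100) = 0.786628
Parallel (A and B): 1 − (1 − 0.740818)(1 − 0.826959) = 0.955151
Series ([0.955151] and C): 0.955151 × 0.910283 = 0.869458
Parallel ([0.869458] and D): 1 − (1 − 0.869458)(1 − 0.860708) = 0.981817
Series ([0.981817] and E): 0.981817 × 0.786628 = 0.7723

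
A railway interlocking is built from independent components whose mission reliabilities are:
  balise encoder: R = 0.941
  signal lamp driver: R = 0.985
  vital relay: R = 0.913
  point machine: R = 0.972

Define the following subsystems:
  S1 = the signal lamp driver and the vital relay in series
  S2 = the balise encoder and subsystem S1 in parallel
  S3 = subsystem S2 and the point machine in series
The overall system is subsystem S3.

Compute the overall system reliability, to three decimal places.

0.966

Series (signal lamp driver and vital relay): 0.98500 × 0.91300 = 0.89931
Parallel (balise encoder and [0.89931]): 1 − (1 − 0.94100)(1 − 0.89931) = 0.99406
Series ([0.99406] and point machine): 0.99406 × 0.97200 = 0.966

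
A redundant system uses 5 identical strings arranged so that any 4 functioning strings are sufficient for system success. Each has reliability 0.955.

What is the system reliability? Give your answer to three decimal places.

0.982

R = Σ_{i=4}^{5} C(5,i) p^i (1−p)^{5−i} with p = 0.955
C(5,4)·0.955^4·0.045^1 = 0.18715
C(5,5)·0.955^5·0.045^0 = 0.79436
Sum = 0.982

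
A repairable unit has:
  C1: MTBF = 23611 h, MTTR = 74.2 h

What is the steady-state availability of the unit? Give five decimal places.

A(C1) = MTBF/(MTBF+MTTR) = 23611/(23611+74.2) = 0.99687

0.99687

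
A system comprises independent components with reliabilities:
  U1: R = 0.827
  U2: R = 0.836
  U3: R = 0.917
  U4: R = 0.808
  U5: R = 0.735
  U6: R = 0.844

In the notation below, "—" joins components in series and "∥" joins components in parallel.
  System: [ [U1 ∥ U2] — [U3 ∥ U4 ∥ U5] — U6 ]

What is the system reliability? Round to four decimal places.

Parallel (U1 and U2): 1 − (1 − 0.827000)(1 − 0.836000) = 0.971628
Parallel (U3, U4, and U5): 1 − (1 − 0.917000)(1 − 0.808000)(1 − 0.735000) = 0.995777
Series ([0.971628], [0.995777], and U6): 0.971628 × 0.995777 × 0.844000 = 0.8166

0.8166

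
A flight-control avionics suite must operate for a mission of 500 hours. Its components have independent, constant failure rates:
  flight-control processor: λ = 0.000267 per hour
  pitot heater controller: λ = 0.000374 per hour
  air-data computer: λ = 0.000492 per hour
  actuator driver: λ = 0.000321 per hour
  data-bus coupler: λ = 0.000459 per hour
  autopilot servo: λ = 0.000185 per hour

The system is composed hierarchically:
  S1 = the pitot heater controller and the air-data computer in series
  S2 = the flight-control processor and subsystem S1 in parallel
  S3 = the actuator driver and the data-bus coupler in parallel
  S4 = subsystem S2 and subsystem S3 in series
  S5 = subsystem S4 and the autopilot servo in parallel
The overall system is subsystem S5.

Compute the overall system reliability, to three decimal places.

0.994

R(flight-control processor) = exp(−0.000267 × 500) = 0.87503
R(pitot heater controller) = exp(−0.000374 × 500) = 0.82944
R(air-data computer) = exp(−0.000492 × 500) = 0.78192
R(actuator driver) = exp(−0.000321 × 500) = 0.85172
R(data-bus coupler) = exp(−0.000459 × 500) = 0.79493
R(autopilot servo) = exp(−0.000185 × 500) = 0.91165
Series (pitot heater controller and air-data computer): 0.82944 × 0.78192 = 0.64856
Parallel (flight-control processor and [0.64856]): 1 − (1 − 0.87503)(1 − 0.64856) = 0.95608
Parallel (actuator driver and data-bus coupler): 1 − (1 − 0.85172)(1 − 0.79493) = 0.96959
Series ([0.95608] and [0.96959]): 0.95608 × 0.96959 = 0.92701
Parallel ([0.92701] and autopilot servo): 1 − (1 − 0.92701)(1 − 0.91165) = 0.994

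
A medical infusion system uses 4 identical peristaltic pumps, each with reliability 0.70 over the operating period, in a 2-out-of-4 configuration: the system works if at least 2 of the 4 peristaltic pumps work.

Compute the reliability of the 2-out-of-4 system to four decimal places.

R = Σ_{i=2}^{4} C(4,i) p^i (1−p)^{4−i} with p = 0.70
C(4,2)·0.70^2·0.30^2 = 0.264600
C(4,3)·0.70^3·0.30^1 = 0.411600
C(4,4)·0.70^4·0.30^0 = 0.240100
Sum = 0.9163

0.9163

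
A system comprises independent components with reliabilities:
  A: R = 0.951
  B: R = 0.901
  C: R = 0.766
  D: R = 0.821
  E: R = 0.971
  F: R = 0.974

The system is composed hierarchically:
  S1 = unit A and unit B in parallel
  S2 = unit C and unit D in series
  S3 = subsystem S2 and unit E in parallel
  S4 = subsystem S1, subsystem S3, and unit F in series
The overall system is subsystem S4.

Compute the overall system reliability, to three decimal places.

0.959

Parallel (A and B): 1 − (1 − 0.95100)(1 − 0.90100) = 0.99515
Series (C and D): 0.76600 × 0.82100 = 0.62889
Parallel ([0.62889] and E): 1 − (1 − 0.62889)(1 − 0.97100) = 0.98924
Series ([0.99515], [0.98924], and F): 0.99515 × 0.98924 × 0.97400 = 0.959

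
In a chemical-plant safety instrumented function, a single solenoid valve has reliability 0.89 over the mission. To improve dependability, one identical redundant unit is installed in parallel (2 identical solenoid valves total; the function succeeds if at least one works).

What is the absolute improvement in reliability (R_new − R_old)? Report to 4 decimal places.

R_before = 0.89
R_after = 1 − (1 − 0.89)^2 = 0.9879
ΔR = 0.9879 − 0.89 = 0.0979

0.0979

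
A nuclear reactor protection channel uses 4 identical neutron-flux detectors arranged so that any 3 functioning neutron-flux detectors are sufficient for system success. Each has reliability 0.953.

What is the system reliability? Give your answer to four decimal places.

0.9876

R = Σ_{i=3}^{4} C(4,i) p^i (1−p)^{4−i} with p = 0.953
C(4,3)·0.953^3·0.047^1 = 0.162718
C(4,4)·0.953^4·0.047^0 = 0.824844
Sum = 0.9876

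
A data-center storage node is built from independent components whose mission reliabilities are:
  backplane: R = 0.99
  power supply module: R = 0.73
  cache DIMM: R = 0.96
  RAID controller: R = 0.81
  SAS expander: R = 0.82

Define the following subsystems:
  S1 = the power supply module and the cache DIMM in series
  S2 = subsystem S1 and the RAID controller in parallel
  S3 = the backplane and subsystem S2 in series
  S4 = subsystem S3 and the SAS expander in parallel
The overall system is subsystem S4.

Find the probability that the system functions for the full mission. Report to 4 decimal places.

Series (power supply module and cache DIMM): 0.730000 × 0.960000 = 0.700800
Parallel ([0.700800] and RAID controller): 1 − (1 − 0.700800)(1 − 0.810000) = 0.943152
Series (backplane and [0.943152]): 0.990000 × 0.943152 = 0.933720
Parallel ([0.933720] and SAS expander): 1 − (1 − 0.933720)(1 − 0.820000) = 0.9881

0.9881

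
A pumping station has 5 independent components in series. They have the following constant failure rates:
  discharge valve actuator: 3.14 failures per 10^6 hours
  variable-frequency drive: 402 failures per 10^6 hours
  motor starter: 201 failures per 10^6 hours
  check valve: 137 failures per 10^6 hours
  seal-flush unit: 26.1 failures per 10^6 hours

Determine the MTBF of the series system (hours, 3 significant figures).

Series of exponential components: λ_sys = Σ λ_i
λ_sys = 0.00000314 + 0.000402 + 0.000201 + 0.000137 + 0.0000261 = 7.6924e-04 /h
MTBF = 1 / λ_sys = 1300 h

1300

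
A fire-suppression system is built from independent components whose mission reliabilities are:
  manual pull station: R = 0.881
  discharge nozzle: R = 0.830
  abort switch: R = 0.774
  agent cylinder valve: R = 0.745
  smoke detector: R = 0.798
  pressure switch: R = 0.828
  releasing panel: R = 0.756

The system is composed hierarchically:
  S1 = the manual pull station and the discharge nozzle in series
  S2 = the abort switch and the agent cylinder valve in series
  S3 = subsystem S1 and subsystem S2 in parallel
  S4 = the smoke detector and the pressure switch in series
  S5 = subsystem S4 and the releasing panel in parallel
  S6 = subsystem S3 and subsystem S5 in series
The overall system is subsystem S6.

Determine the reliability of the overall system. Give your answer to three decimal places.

0.813

Series (manual pull station and discharge nozzle): 0.88100 × 0.83000 = 0.73123
Series (abort switch and agent cylinder valve): 0.77400 × 0.74500 = 0.57663
Parallel ([0.73123] and [0.57663]): 1 − (1 − 0.73123)(1 − 0.57663) = 0.88621
Series (smoke detector and pressure switch): 0.79800 × 0.82800 = 0.66074
Parallel ([0.66074] and releasing panel): 1 − (1 − 0.66074)(1 − 0.75600) = 0.91722
Series ([0.88621] and [0.91722]): 0.88621 × 0.91722 = 0.813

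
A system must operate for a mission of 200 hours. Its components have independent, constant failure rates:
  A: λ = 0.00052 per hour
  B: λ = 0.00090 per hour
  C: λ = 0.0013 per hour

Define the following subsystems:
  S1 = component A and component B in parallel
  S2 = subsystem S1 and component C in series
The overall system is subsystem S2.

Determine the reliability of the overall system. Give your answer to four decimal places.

R(A) = exp(−0.00052 × 200) = 0.901225
R(B) = exp(−0.00090 × 200) = 0.835270
R(C) = exp(−0.0013 × 200) = 0.771052
Parallel (A and B): 1 − (1 − 0.901225)(1 − 0.835270) = 0.983729
Series ([0.983729] and C): 0.983729 × 0.771052 = 0.7585

0.7585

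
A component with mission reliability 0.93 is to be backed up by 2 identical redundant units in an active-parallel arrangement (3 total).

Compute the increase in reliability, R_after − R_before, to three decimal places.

0.070

R_before = 0.93
R_after = 1 − (1 − 0.93)^3 = 1.000
ΔR = 1.000 − 0.93 = 0.070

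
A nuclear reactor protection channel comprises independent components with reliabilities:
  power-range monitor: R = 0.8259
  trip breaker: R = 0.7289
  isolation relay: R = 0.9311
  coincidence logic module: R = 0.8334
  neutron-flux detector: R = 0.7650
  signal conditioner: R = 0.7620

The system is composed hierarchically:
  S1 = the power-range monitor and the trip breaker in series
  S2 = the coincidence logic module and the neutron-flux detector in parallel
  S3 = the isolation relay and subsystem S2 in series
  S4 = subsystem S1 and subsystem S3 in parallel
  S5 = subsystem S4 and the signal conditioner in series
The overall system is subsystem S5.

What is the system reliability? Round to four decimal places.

0.7300

Series (power-range monitor and trip breaker): 0.825900 × 0.728900 = 0.601999
Parallel (coincidence logic module and neutron-flux detector): 1 − (1 − 0.833400)(1 − 0.765000) = 0.960849
Series (isolation relay and [0.960849]): 0.931100 × 0.960849 = 0.894647
Parallel ([0.601999] and [0.894647]): 1 − (1 − 0.601999)(1 − 0.894647) = 0.958069
Series ([0.958069] and signal conditioner): 0.958069 × 0.762000 = 0.7300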